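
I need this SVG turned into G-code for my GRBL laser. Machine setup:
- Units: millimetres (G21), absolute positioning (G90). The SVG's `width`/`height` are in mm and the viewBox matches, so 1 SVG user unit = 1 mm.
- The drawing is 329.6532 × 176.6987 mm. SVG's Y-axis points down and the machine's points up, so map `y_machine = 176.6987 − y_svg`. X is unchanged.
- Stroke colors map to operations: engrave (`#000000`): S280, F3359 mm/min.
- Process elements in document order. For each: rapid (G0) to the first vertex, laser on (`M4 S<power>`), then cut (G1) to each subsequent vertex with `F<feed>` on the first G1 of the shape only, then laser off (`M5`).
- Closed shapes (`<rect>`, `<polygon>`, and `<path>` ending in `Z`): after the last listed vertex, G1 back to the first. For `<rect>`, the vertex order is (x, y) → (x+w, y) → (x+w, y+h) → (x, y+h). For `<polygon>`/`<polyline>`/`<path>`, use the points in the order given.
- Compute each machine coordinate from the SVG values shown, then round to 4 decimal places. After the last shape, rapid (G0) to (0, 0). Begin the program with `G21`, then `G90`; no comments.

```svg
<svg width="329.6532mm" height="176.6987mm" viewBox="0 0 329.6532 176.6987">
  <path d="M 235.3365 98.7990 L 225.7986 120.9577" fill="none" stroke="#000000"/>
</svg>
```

1 u = 1 mm; y_m = 176.6987 − y.

[1] `<path>` line segment, #000000→engrave S280 F3359: (235.3365,77.8997) → (225.7986,55.7410)

G21
G90
G0 X235.3365 Y77.8997
M4 S280
G1 X225.7986 Y55.7410 F3359
M5
G0 X0.0000 Y0.0000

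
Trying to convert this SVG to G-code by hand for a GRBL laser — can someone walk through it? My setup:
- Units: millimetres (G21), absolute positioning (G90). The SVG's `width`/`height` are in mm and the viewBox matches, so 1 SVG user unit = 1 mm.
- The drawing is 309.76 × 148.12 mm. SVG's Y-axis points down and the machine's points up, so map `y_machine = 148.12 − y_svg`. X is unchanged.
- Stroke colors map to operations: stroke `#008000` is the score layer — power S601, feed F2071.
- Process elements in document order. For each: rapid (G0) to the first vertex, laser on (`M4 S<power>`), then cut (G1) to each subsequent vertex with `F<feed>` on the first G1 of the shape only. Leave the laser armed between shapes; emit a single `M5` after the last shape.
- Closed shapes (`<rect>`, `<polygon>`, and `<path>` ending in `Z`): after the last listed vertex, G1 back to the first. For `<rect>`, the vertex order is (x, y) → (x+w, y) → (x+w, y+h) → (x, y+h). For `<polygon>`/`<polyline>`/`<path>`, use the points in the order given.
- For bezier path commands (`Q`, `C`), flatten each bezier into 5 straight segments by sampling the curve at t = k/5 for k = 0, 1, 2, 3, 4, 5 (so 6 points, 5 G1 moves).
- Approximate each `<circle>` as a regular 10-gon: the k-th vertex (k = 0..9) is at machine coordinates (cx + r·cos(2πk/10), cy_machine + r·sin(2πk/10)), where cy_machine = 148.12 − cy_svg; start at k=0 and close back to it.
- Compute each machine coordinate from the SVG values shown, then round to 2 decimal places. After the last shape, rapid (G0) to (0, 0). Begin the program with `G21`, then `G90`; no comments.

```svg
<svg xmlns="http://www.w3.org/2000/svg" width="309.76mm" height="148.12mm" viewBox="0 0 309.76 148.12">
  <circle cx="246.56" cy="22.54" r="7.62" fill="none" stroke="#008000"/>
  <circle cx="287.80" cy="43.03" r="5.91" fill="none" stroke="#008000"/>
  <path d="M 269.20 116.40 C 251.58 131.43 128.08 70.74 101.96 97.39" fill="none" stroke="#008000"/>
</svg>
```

G21
G90
G0 X254.18 Y125.58
M4 S601
G1 X252.72 Y130.06 F2071
G1 X248.91 Y132.83
G1 X244.21 Y132.83
G1 X240.40 Y130.06
G1 X238.94 Y125.58
G1 X240.40 Y121.10
G1 X244.21 Y118.33
G1 X248.91 Y118.33
G1 X252.72 Y121.10
G1 X254.18 Y125.58
G0 X293.71 Y105.09
M4 S601
G1 X292.58 Y108.56 F2071
G1 X289.63 Y110.71
G1 X285.97 Y110.71
G1 X283.02 Y108.56
G1 X281.89 Y105.09
G1 X283.02 Y101.62
G1 X285.97 Y99.47
G1 X289.63 Y99.47
G1 X292.58 Y101.62
G1 X293.71 Y105.09
G0 X269.20 Y31.72
M4 S601
G1 X247.55 Y30.48 F2071
G1 X210.24 Y39.59
G1 X167.04 Y51.22
G1 X127.69 Y57.54
G1 X101.96 Y50.73
M5
G0 X0.00 Y0.00

viewBox `0 0 309.76 148.12` with mm width/height → 1 unit = 1 mm. Flip: y_m = 148.12 − y_svg.

**Shape 1** — `<circle>` circle, stroke `#008000` → score (S601, F2071). Machine vertices: (254.18,125.58) → (252.72,130.06) → (248.91,132.83) → (244.21,132.83) → (240.40,130.06) → (238.94,125.58) → (240.40,121.10) → (244.21,118.33) → (248.91,118.33) → (252.72,121.10) → (254.18,125.58). Closed: final G1 returns to the first vertex.

**Shape 2** — `<circle>` circle, stroke `#008000` → score (S601, F2071). Machine vertices: (293.71,105.09) → (292.58,108.56) → (289.63,110.71) → (285.97,110.71) → (283.02,108.56) → (281.89,105.09) → (283.02,101.62) → (285.97,99.47) → (289.63,99.47) → (292.58,101.62) → (293.71,105.09). Closed: final G1 returns to the first vertex.

**Shape 3** — `<path>` cubic bezier, stroke `#008000` → score (S601, F2071). Control points (SVG): P0=(269.20,116.40), P1=(251.58,131.43), P2=(128.08,70.74), P3=(101.96,97.39); sampled at t=k/5. Machine vertices: (269.20,31.72) → (247.55,30.48) → (210.24,39.59) → (167.04,51.22) → (127.69,57.54) → (101.96,50.73). Open path.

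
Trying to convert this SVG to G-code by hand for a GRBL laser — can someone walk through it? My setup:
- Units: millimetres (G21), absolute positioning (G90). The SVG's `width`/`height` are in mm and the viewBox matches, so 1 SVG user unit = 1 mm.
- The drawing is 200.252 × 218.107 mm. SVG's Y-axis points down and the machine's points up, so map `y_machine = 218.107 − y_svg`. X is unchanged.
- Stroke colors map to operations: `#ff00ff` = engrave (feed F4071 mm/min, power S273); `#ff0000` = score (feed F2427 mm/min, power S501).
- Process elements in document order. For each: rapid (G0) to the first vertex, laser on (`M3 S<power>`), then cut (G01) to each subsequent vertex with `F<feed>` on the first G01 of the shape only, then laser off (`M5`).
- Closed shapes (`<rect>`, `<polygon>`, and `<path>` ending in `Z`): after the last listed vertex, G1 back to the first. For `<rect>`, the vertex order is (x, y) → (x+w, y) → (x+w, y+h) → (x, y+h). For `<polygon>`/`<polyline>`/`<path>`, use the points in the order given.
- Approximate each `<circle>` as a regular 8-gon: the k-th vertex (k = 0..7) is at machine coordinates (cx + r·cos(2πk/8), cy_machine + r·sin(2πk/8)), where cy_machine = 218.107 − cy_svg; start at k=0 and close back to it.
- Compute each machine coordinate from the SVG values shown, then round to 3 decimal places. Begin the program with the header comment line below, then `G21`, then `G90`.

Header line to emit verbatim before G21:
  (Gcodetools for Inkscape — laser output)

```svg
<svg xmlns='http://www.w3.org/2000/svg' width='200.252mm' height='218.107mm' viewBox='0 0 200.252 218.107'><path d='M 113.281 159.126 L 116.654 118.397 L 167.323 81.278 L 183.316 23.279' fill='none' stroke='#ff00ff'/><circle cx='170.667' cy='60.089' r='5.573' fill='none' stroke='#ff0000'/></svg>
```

(Gcodetools for Inkscape — laser output)
G21
G90
G0 X113.281 Y58.981
M3 S273
G01 X116.654 Y99.710 F4071
G01 X167.323 Y136.829
G01 X183.316 Y194.828
M5
G0 X176.240 Y158.018
M3 S501
G01 X174.608 Y161.959 F2427
G01 X170.667 Y163.591
G01 X166.726 Y161.959
G01 X165.094 Y158.018
G01 X166.726 Y154.077
G01 X170.667 Y152.445
G01 X174.608 Y154.077
G01 X176.240 Y158.018
M5

viewBox `0 0 200.252 218.107` with mm width/height → 1 unit = 1 mm. Flip: y_m = 218.107 − y_svg.

**Shape 1** — `<path>` open polyline, stroke `#ff00ff` → engrave (S273, F4071). Machine vertices: (113.281,58.981) → (116.654,99.710) → (167.323,136.829) → (183.316,194.828). Open path.

**Shape 2** — `<circle>` circle, stroke `#ff0000` → score (S501, F2427). Machine vertices: (176.240,158.018) → (174.608,161.959) → (170.667,163.591) → (166.726,161.959) → (165.094,158.018) → (166.726,154.077) → (170.667,152.445) → (174.608,154.077) → (176.240,158.018). Closed: final G1 returns to the first vertex.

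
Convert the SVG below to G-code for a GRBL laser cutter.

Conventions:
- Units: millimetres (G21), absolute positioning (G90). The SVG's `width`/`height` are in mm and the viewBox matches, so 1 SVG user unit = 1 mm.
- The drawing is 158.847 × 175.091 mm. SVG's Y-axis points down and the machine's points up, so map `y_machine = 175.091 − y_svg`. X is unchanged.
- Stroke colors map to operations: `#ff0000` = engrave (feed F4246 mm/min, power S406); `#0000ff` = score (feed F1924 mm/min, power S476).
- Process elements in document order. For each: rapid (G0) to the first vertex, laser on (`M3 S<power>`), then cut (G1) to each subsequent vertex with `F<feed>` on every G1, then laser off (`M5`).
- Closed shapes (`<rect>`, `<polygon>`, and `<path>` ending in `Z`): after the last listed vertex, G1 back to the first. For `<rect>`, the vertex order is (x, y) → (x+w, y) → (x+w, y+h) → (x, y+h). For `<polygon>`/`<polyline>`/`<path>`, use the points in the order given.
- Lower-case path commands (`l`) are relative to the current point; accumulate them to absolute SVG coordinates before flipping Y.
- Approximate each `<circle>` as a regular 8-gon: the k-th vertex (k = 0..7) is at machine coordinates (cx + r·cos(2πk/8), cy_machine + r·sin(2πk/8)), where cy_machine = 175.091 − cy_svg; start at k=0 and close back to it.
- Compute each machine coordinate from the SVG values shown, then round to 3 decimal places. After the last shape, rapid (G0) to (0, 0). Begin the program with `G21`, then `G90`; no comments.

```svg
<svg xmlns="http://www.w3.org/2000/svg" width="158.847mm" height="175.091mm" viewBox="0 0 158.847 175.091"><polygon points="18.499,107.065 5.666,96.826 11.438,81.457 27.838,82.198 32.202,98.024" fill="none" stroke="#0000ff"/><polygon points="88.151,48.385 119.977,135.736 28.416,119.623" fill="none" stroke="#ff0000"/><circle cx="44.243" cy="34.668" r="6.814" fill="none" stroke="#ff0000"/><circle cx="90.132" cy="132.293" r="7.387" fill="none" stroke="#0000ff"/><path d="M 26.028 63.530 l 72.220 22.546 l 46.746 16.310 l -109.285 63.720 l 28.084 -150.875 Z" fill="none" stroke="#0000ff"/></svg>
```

Since the viewBox matches the mm dimensions, user units are millimetres directly. The only transform is the Y-flip y_m = 175.091 − y_svg.

Shape 1 is a regular polygon drawn with `<polygon>`. Its stroke #0000ff means score at S476, F1924. After flipping Y the toolpath is (18.499,68.026) → (5.666,78.265) → (11.438,93.634) → (27.838,92.893) → (32.202,77.067) → (18.499,68.026), returning to the start.

Shape 2 is a regular polygon drawn with `<polygon>`. Its stroke #ff0000 means engrave at S406, F4246. After flipping Y the toolpath is (88.151,126.706) → (119.977,39.355) → (28.416,55.468) → (88.151,126.706), returning to the start.

Shape 3 is a circle drawn with `<circle>`. Its stroke #ff0000 means engrave at S406, F4246. After flipping Y the toolpath is (51.057,140.423) → (49.061,145.241) → (44.243,147.237) → (39.425,145.241) → (37.429,140.423) → (39.425,135.605) → (44.243,133.609) → (49.061,135.605) → (51.057,140.423), returning to the start.

Shape 4 is a circle drawn with `<circle>`. Its stroke #0000ff means score at S476, F1924. After flipping Y the toolpath is (97.519,42.798) → (95.355,48.021) → (90.132,50.185) → (84.909,48.021) → (82.745,42.798) → (84.909,37.575) → (90.132,35.411) → (95.355,37.575) → (97.519,42.798), returning to the start.

Shape 5 is a closed polygon drawn with `<path>`. Its stroke #0000ff means score at S476, F1924. After flipping Y the toolpath is (26.028,111.561) → (98.248,89.015) → (144.994,72.705) → (35.709,8.985) → (63.793,159.860) → (26.028,111.561), returning to the start.

G21
G90
G0 X18.499 Y68.026
M3 S476
G1 X5.666 Y78.265 F1924
G1 X11.438 Y93.634 F1924
G1 X27.838 Y92.893 F1924
G1 X32.202 Y77.067 F1924
G1 X18.499 Y68.026 F1924
M5
G0 X88.151 Y126.706
M3 S406
G1 X119.977 Y39.355 F4246
G1 X28.416 Y55.468 F4246
G1 X88.151 Y126.706 F4246
M5
G0 X51.057 Y140.423
M3 S406
G1 X49.061 Y145.241 F4246
G1 X44.243 Y147.237 F4246
G1 X39.425 Y145.241 F4246
G1 X37.429 Y140.423 F4246
G1 X39.425 Y135.605 F4246
G1 X44.243 Y133.609 F4246
G1 X49.061 Y135.605 F4246
G1 X51.057 Y140.423 F4246
M5
G0 X97.519 Y42.798
M3 S476
G1 X95.355 Y48.021 F1924
G1 X90.132 Y50.185 F1924
G1 X84.909 Y48.021 F1924
G1 X82.745 Y42.798 F1924
G1 X84.909 Y37.575 F1924
G1 X90.132 Y35.411 F1924
G1 X95.355 Y37.575 F1924
G1 X97.519 Y42.798 F1924
M5
G0 X26.028 Y111.561
M3 S476
G1 X98.248 Y89.015 F1924
G1 X144.994 Y72.705 F1924
G1 X35.709 Y8.985 F1924
G1 X63.793 Y159.860 F1924
G1 X26.028 Y111.561 F1924
M5
G0 X0.000 Y0.000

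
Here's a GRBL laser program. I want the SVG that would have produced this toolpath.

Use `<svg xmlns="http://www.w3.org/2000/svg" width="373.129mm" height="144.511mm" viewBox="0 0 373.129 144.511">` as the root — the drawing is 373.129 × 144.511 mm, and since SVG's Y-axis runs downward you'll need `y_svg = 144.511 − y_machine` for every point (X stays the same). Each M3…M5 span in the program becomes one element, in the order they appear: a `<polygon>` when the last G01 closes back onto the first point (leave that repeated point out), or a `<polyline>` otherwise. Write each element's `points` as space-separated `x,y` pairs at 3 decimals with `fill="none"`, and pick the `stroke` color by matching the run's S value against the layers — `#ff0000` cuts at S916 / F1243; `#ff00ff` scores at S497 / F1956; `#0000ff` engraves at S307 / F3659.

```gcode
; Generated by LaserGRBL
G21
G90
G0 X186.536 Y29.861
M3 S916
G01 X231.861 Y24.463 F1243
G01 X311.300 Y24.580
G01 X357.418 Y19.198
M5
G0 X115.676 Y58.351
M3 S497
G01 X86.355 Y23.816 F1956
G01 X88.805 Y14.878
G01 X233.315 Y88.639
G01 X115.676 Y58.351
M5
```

<svg xmlns="http://www.w3.org/2000/svg" width="373.129mm" height="144.511mm" viewBox="0 0 373.129 144.511">
  <polyline points="186.536,114.650 231.861,120.048 311.300,119.931 357.418,125.313" fill="none" stroke="#ff0000"/>
  <polygon points="115.676,86.160 86.355,120.695 88.805,129.633 233.315,55.872" fill="none" stroke="#ff00ff"/>
</svg>

y_svg = 144.511 − y_m.

[1] S916→`#ff0000` (cut); open run; points: 186.536,114.650 231.861,120.048 311.300,119.931 357.418,125.313

[2] S497→`#ff00ff` (score); closed run; points: 115.676,86.160 86.355,120.695 88.805,129.633 233.315,55.872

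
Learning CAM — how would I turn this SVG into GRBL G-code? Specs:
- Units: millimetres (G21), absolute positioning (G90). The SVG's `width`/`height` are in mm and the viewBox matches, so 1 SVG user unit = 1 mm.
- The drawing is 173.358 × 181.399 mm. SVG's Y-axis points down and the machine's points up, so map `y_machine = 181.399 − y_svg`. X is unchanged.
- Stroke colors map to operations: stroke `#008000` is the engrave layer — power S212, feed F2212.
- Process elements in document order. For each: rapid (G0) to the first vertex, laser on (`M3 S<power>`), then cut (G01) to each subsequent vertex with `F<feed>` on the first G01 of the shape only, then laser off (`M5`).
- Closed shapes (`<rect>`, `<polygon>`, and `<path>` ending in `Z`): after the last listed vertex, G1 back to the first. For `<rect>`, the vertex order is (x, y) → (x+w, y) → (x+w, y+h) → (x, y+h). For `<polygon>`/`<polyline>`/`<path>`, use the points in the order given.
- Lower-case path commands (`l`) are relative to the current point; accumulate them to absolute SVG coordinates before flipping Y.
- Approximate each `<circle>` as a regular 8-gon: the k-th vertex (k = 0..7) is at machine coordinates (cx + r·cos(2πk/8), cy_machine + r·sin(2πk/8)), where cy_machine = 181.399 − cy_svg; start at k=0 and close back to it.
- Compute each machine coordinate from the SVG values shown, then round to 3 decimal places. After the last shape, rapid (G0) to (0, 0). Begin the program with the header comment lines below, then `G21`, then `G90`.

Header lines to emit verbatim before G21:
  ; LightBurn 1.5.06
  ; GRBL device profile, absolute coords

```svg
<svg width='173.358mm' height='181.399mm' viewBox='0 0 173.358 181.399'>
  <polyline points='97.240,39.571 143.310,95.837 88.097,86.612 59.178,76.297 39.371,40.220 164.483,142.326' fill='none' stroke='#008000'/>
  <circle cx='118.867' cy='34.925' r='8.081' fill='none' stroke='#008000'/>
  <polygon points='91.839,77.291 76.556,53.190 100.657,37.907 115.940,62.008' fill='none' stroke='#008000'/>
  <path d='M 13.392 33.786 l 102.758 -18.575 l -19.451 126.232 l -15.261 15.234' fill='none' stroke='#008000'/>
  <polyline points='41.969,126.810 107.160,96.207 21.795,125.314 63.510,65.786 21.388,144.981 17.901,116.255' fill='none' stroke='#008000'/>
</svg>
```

; LightBurn 1.5.06
; GRBL device profile, absolute coords
G21
G90
G0 X97.240 Y141.828
M3 S212
G01 X143.310 Y85.562 F2212
G01 X88.097 Y94.787
G01 X59.178 Y105.102
G01 X39.371 Y141.179
G01 X164.483 Y39.073
M5
G0 X126.948 Y146.474
M3 S212
G01 X124.581 Y152.188 F2212
G01 X118.867 Y154.555
G01 X113.153 Y152.188
G01 X110.786 Y146.474
G01 X113.153 Y140.760
G01 X118.867 Y138.393
G01 X124.581 Y140.760
G01 X126.948 Y146.474
M5
G0 X91.839 Y104.108
M3 S212
G01 X76.556 Y128.209 F2212
G01 X100.657 Y143.492
G01 X115.940 Y119.391
G01 X91.839 Y104.108
M5
G0 X13.392 Y147.613
M3 S212
G01 X116.150 Y166.188 F2212
G01 X96.699 Y39.956
G01 X81.438 Y24.722
M5
G0 X41.969 Y54.589
M3 S212
G01 X107.160 Y85.192 F2212
G01 X21.795 Y56.085
G01 X63.510 Y115.613
G01 X21.388 Y36.418
G01 X17.901 Y65.144
M5
G0 X0.000 Y0.000

1 u = 1 mm; y_m = 181.399 − y.

[1] `<polyline>` open polyline, #008000→engrave S212 F2212: (97.240,141.828) → (143.310,85.562) → (88.097,94.787) → (59.178,105.102) → (39.371,141.179) → (164.483,39.073)

[2] `<circle>` circle, #008000→engrave S212 F2212: (126.948,146.474) → (124.581,152.188) → (118.867,154.555) → (113.153,152.188) → (110.786,146.474) → (113.153,140.760) → (118.867,138.393) → (124.581,140.760) → (126.948,146.474) (closed)

[3] `<polygon>` regular polygon, #008000→engrave S212 F2212: (91.839,104.108) → (76.556,128.209) → (100.657,143.492) → (115.940,119.391) → (91.839,104.108) (closed)

[4] `<path>` open polyline, #008000→engrave S212 F2212: (13.392,147.613) → (116.150,166.188) → (96.699,39.956) → (81.438,24.722)

[5] `<polyline>` open polyline, #008000→engrave S212 F2212: (41.969,54.589) → (107.160,85.192) → (21.795,56.085) → (63.510,115.613) → (21.388,36.418) → (17.901,65.144)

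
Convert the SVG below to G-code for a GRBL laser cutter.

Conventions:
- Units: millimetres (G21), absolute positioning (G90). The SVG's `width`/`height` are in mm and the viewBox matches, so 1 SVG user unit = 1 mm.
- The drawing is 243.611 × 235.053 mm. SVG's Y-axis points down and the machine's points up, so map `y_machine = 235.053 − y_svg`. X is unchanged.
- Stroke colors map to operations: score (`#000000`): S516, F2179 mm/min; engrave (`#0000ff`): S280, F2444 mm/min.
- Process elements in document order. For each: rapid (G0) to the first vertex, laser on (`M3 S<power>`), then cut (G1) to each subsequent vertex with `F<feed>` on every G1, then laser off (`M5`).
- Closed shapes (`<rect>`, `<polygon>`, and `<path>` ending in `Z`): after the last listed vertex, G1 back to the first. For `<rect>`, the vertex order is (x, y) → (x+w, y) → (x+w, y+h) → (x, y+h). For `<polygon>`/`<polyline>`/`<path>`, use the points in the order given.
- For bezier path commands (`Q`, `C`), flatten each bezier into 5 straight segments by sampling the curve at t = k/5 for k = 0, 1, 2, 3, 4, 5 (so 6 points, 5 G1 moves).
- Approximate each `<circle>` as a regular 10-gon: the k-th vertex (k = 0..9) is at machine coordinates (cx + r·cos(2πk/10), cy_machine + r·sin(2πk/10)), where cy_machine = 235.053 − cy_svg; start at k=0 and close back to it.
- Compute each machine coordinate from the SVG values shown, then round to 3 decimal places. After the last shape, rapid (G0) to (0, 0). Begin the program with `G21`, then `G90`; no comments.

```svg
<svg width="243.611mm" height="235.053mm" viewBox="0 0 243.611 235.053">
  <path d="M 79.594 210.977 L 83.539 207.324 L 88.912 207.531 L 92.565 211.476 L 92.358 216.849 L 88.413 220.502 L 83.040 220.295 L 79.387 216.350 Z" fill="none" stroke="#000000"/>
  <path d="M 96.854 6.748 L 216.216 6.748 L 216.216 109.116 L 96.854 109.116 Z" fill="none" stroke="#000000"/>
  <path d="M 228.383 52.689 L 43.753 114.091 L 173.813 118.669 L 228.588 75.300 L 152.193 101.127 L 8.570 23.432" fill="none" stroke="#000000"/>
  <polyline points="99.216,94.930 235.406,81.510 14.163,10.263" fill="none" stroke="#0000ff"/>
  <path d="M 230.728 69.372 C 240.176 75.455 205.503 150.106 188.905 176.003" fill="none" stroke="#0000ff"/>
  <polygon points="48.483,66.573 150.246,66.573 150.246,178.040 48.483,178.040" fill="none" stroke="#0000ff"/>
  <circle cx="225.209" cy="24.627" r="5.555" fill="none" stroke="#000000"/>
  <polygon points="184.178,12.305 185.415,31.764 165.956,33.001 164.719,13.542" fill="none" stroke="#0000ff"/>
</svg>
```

G21
G90
G0 X79.594 Y24.076
M3 S516
G1 X83.539 Y27.729 F2179
G1 X88.912 Y27.522 F2179
G1 X92.565 Y23.577 F2179
G1 X92.358 Y18.204 F2179
G1 X88.413 Y14.551 F2179
G1 X83.040 Y14.758 F2179
G1 X79.387 Y18.703 F2179
G1 X79.594 Y24.076 F2179
M5
G0 X96.854 Y228.305
M3 S516
G1 X216.216 Y228.305 F2179
G1 X216.216 Y125.937 F2179
G1 X96.854 Y125.937 F2179
G1 X96.854 Y228.305 F2179
M5
G0 X228.383 Y182.364
M3 S516
G1 X43.753 Y120.962 F2179
G1 X173.813 Y116.384 F2179
G1 X228.588 Y159.753 F2179
G1 X152.193 Y133.926 F2179
G1 X8.570 Y211.621 F2179
M5
G0 X99.216 Y140.123
M3 S280
G1 X235.406 Y153.543 F2444
G1 X14.163 Y224.790 F2444
M5
G0 X230.728 Y165.681
M3 S280
G1 X231.600 Y154.742 F2444
G1 X224.868 Y132.977 F2444
G1 X213.518 Y106.020 F2444
G1 X200.535 Y79.500 F2444
G1 X188.905 Y59.050 F2444
M5
G0 X48.483 Y168.480
M3 S280
G1 X150.246 Y168.480 F2444
G1 X150.246 Y57.013 F2444
G1 X48.483 Y57.013 F2444
G1 X48.483 Y168.480 F2444
M5
G0 X230.764 Y210.426
M3 S516
G1 X229.703 Y213.691 F2179
G1 X226.926 Y215.709 F2179
G1 X223.492 Y215.709 F2179
G1 X220.715 Y213.691 F2179
G1 X219.654 Y210.426 F2179
G1 X220.715 Y207.161 F2179
G1 X223.492 Y205.143 F2179
G1 X226.926 Y205.143 F2179
G1 X229.703 Y207.161 F2179
G1 X230.764 Y210.426 F2179
M5
G0 X184.178 Y222.748
M3 S280
G1 X185.415 Y203.289 F2444
G1 X165.956 Y202.052 F2444
G1 X164.719 Y221.511 F2444
G1 X184.178 Y222.748 F2444
M5
G0 X0.000 Y0.000

1 u = 1 mm; y_m = 235.053 − y.

[1] `<path>` regular polygon, #000000→score S516 F2179: (79.594,24.076) → (83.539,27.729) → (88.912,27.522) → (92.565,23.577) → (92.358,18.204) → (88.413,14.551) → (83.040,14.758) → (79.387,18.703) → (79.594,24.076) (closed)

[2] `<path>` rectangle, #000000→score S516 F2179: (96.854,228.305) → (216.216,228.305) → (216.216,125.937) → (96.854,125.937) → (96.854,228.305) (closed)

[3] `<path>` open polyline, #000000→score S516 F2179: (228.383,182.364) → (43.753,120.962) → (173.813,116.384) → (228.588,159.753) → (152.193,133.926) → (8.570,211.621)

[4] `<polyline>` open polyline, #0000ff→engrave S280 F2444: (99.216,140.123) → (235.406,153.543) → (14.163,224.790)

[5] `<path>` cubic bezier, #0000ff→engrave S280 F2444: (230.728,165.681) → (231.600,154.742) → (224.868,132.977) → (213.518,106.020) → (200.535,79.500) → (188.905,59.050)

[6] `<polygon>` rectangle, #0000ff→engrave S280 F2444: (48.483,168.480) → (150.246,168.480) → (150.246,57.013) → (48.483,57.013) → (48.483,168.480) (closed)

[7] `<circle>` circle, #000000→score S516 F2179: (230.764,210.426) → (229.703,213.691) → (226.926,215.709) → (223.492,215.709) → (220.715,213.691) → (219.654,210.426) → (220.715,207.161) → (223.492,205.143) → (226.926,205.143) → (229.703,207.161) → (230.764,210.426) (closed)

[8] `<polygon>` regular polygon, #0000ff→engrave S280 F2444: (184.178,222.748) → (185.415,203.289) → (165.956,202.052) → (164.719,221.511) → (184.178,222.748) (closed)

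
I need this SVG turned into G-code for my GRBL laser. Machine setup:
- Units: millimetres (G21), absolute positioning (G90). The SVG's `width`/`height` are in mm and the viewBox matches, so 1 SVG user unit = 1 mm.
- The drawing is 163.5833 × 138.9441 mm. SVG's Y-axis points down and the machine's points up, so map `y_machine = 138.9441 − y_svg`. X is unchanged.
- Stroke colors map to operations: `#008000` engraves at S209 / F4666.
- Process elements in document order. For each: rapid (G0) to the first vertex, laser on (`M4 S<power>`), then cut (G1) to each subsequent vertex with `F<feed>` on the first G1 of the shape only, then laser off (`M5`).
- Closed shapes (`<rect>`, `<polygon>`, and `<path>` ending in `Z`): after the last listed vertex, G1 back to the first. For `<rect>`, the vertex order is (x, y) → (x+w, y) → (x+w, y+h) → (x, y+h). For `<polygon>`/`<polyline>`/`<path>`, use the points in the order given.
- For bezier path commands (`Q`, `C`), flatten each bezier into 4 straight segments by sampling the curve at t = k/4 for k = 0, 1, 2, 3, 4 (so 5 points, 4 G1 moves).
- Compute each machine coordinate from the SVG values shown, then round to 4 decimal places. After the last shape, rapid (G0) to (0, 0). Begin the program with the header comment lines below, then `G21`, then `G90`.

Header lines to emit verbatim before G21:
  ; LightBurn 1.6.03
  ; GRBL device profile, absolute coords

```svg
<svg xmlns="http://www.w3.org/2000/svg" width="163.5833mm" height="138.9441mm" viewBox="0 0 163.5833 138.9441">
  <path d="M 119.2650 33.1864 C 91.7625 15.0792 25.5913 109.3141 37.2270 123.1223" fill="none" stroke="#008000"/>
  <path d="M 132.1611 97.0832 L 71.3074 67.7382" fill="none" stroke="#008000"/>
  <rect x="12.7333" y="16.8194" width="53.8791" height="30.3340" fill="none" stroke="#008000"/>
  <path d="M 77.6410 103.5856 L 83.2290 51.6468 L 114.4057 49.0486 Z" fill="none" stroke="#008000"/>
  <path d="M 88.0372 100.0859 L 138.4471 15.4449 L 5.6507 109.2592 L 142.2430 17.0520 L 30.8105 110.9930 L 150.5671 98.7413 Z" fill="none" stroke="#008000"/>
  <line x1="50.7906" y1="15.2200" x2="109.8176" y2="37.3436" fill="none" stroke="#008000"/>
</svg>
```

viewBox `0 0 163.5833 138.9441` with mm width/height → 1 unit = 1 mm. Flip: y_m = 138.9441 − y_svg.

**Shape 1** — `<path>` cubic bezier, stroke `#008000` → engrave (S209, F4666). Control points (SVG): P0=(119.2650,33.1864), P1=(91.7625,15.0792), P2=(25.5913,109.3141), P3=(37.2270,123.1223); sampled at t=k/4. Machine vertices: (119.2650,105.7577) → (93.2077,101.2860) → (63.5692,72.7580) → (41.2691,38.2459) → (37.2270,15.8218). Open path.

**Shape 2** — `<path>` line segment, stroke `#008000` → engrave (S209, F4666). Machine vertices: (132.1611,41.8609) → (71.3074,71.2059). Open path.

**Shape 3** — `<rect>` rectangle, stroke `#008000` → engrave (S209, F4666). Machine vertices: (12.7333,122.1247) → (66.6124,122.1247) → (66.6124,91.7907) → (12.7333,91.7907) → (12.7333,122.1247). Closed: final G1 returns to the first vertex.

**Shape 4** — `<path>` closed polygon, stroke `#008000` → engrave (S209, F4666). Machine vertices: (77.6410,35.3585) → (83.2290,87.2973) → (114.4057,89.8955) → (77.6410,35.3585). Closed: final G1 returns to the first vertex.

**Shape 5** — `<path>` closed polygon, stroke `#008000` → engrave (S209, F4666). Machine vertices: (88.0372,38.8582) → (138.4471,123.4992) → (5.6507,29.6849) → (142.2430,121.8921) → (30.8105,27.9511) → (150.5671,40.2028) → (88.0372,38.8582). Closed: final G1 returns to the first vertex.

**Shape 6** — `<line>` line segment, stroke `#008000` → engrave (S209, F4666). Machine vertices: (50.7906,123.7241) → (109.8176,101.6005). Open path.

; LightBurn 1.6.03
; GRBL device profile, absolute coords
G21
G90
G0 X119.2650 Y105.7577
M4 S209
G1 X93.2077 Y101.2860 F4666
G1 X63.5692 Y72.7580
G1 X41.2691 Y38.2459
G1 X37.2270 Y15.8218
M5
G0 X132.1611 Y41.8609
M4 S209
G1 X71.3074 Y71.2059 F4666
M5
G0 X12.7333 Y122.1247
M4 S209
G1 X66.6124 Y122.1247 F4666
G1 X66.6124 Y91.7907
G1 X12.7333 Y91.7907
G1 X12.7333 Y122.1247
M5
G0 X77.6410 Y35.3585
M4 S209
G1 X83.2290 Y87.2973 F4666
G1 X114.4057 Y89.8955
G1 X77.6410 Y35.3585
M5
G0 X88.0372 Y38.8582
M4 S209
G1 X138.4471 Y123.4992 F4666
G1 X5.6507 Y29.6849
G1 X142.2430 Y121.8921
G1 X30.8105 Y27.9511
G1 X150.5671 Y40.2028
G1 X88.0372 Y38.8582
M5
G0 X50.7906 Y123.7241
M4 S209
G1 X109.8176 Y101.6005 F4666
M5
G0 X0.0000 Y0.0000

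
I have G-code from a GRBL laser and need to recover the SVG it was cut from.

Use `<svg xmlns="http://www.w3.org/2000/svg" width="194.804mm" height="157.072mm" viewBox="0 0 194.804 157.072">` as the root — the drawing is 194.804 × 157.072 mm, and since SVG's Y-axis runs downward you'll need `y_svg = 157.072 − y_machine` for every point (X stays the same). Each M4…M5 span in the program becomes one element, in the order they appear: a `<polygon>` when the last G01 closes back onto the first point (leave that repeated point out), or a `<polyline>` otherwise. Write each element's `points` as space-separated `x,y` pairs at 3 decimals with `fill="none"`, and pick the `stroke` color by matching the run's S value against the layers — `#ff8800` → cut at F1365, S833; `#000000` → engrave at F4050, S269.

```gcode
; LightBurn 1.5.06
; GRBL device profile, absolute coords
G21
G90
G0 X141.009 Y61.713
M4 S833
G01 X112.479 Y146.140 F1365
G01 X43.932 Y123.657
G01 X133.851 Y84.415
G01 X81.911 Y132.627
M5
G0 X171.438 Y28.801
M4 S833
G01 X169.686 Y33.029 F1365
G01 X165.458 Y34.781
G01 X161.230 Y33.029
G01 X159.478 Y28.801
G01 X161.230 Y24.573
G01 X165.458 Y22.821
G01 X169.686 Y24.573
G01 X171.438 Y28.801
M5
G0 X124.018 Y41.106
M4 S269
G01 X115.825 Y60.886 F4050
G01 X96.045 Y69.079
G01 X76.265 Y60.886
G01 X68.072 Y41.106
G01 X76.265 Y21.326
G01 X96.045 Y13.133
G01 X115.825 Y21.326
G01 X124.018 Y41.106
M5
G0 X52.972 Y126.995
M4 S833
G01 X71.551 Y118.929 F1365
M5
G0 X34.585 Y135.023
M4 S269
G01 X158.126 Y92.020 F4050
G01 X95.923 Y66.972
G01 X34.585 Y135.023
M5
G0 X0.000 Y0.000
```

<svg xmlns="http://www.w3.org/2000/svg" width="194.804mm" height="157.072mm" viewBox="0 0 194.804 157.072">
  <polyline points="141.009,95.359 112.479,10.932 43.932,33.415 133.851,72.657 81.911,24.445" fill="none" stroke="#ff8800"/>
  <polygon points="171.438,128.271 169.686,124.043 165.458,122.291 161.230,124.043 159.478,128.271 161.230,132.499 165.458,134.251 169.686,132.499" fill="none" stroke="#ff8800"/>
  <polygon points="124.018,115.966 115.825,96.186 96.045,87.993 76.265,96.186 68.072,115.966 76.265,135.746 96.045,143.939 115.825,135.746" fill="none" stroke="#000000"/>
  <polyline points="52.972,30.077 71.551,38.143" fill="none" stroke="#ff8800"/>
  <polygon points="34.585,22.049 158.126,65.052 95.923,90.100" fill="none" stroke="#000000"/>
</svg>

Each laser-on run becomes one SVG element. Flip Y back into SVG space with y_svg = 157.072 − y_machine.

Run 1: power S833 maps to stroke `#ff8800` (cut). The run is open, so emit a `<polyline>` with points (Y-flipped): 141.009,95.359 112.479,10.932 43.932,33.415 133.851,72.657 81.911,24.445.

Run 2: S833 ⇒ cut layer `#ff8800`. The run returns to its start, so emit a `<polygon>` with points (Y-flipped): 171.438,128.271 169.686,124.043 165.458,122.291 161.230,124.043 159.478,128.271 161.230,132.499 165.458,134.251 169.686,132.499.

Run 3: the run's S269 means `#000000` (engrave). The run returns to its start, so emit a `<polygon>` with points (Y-flipped): 124.018,115.966 115.825,96.186 96.045,87.993 76.265,96.186 68.072,115.966 76.265,135.746 96.045,143.939 115.825,135.746.

Run 4: S833 ⇒ cut layer `#ff8800`. The run is open, so emit a `<polyline>` with points (Y-flipped): 52.972,30.077 71.551,38.143.

Run 5: S269 ⇒ engrave layer `#000000`. The run returns to its start, so emit a `<polygon>` with points (Y-flipped): 34.585,22.049 158.126,65.052 95.923,90.100.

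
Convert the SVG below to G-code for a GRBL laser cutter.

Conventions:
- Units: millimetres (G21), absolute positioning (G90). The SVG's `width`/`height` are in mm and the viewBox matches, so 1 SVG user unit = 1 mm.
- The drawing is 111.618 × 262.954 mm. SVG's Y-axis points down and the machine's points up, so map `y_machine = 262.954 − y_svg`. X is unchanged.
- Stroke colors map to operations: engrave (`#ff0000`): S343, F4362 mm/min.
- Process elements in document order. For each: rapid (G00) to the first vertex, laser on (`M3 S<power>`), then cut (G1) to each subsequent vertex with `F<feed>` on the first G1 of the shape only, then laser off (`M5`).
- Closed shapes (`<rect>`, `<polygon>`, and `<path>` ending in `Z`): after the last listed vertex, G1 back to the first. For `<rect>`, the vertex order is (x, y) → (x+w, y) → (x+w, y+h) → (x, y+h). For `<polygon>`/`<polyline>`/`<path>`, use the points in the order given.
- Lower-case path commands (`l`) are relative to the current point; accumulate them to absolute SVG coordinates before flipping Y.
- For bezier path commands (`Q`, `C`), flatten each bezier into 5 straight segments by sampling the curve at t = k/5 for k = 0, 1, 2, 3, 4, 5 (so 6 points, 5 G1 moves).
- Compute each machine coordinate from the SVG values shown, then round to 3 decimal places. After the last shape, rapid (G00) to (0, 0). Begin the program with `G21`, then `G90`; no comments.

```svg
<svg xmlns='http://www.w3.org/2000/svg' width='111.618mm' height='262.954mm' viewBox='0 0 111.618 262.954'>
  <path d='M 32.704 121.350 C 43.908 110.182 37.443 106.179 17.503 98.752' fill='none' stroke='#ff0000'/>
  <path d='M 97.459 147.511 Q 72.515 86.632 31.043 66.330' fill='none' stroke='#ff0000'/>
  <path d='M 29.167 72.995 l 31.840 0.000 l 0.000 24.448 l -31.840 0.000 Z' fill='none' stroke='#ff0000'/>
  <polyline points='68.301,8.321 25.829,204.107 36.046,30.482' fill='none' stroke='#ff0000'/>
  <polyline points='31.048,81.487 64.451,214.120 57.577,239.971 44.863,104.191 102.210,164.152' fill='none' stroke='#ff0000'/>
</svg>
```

Since the viewBox matches the mm dimensions, user units are millimetres directly. The only transform is the Y-flip y_m = 262.954 − y_svg.

Shape 1 is a cubic bezier drawn with `<path>`. Its stroke #ff0000 means engrave at S343, F4362. After flipping Y the toolpath is (32.704,141.604) → (37.340,147.530) → (37.936,152.244) → (34.695,156.255) → (27.816,160.072) → (17.503,164.202).

Shape 2 is a quadratic bezier drawn with `<path>`. Its stroke #ff0000 means engrave at S343, F4362. After flipping Y the toolpath is (97.459,115.443) → (86.820,138.172) → (74.859,157.654) → (61.576,173.890) → (46.971,186.880) → (31.043,196.624).

Shape 3 is a rectangle drawn with `<path>`. Its stroke #ff0000 means engrave at S343, F4362. After flipping Y the toolpath is (29.167,189.959) → (61.007,189.959) → (61.007,165.511) → (29.167,165.511) → (29.167,189.959), returning to the start.

Shape 4 is a open polyline drawn with `<polyline>`. Its stroke #ff0000 means engrave at S343, F4362. After flipping Y the toolpath is (68.301,254.633) → (25.829,58.847) → (36.046,232.472).

Shape 5 is a open polyline drawn with `<polyline>`. Its stroke #ff0000 means engrave at S343, F4362. After flipping Y the toolpath is (31.048,181.467) → (64.451,48.834) → (57.577,22.983) → (44.863,158.763) → (102.210,98.802).

G21
G90
G00 X32.704 Y141.604
M3 S343
G1 X37.340 Y147.530 F4362
G1 X37.936 Y152.244
G1 X34.695 Y156.255
G1 X27.816 Y160.072
G1 X17.503 Y164.202
M5
G00 X97.459 Y115.443
M3 S343
G1 X86.820 Y138.172 F4362
G1 X74.859 Y157.654
G1 X61.576 Y173.890
G1 X46.971 Y186.880
G1 X31.043 Y196.624
M5
G00 X29.167 Y189.959
M3 S343
G1 X61.007 Y189.959 F4362
G1 X61.007 Y165.511
G1 X29.167 Y165.511
G1 X29.167 Y189.959
M5
G00 X68.301 Y254.633
M3 S343
G1 X25.829 Y58.847 F4362
G1 X36.046 Y232.472
M5
G00 X31.048 Y181.467
M3 S343
G1 X64.451 Y48.834 F4362
G1 X57.577 Y22.983
G1 X44.863 Y158.763
G1 X102.210 Y98.802
M5
G00 X0.000 Y0.000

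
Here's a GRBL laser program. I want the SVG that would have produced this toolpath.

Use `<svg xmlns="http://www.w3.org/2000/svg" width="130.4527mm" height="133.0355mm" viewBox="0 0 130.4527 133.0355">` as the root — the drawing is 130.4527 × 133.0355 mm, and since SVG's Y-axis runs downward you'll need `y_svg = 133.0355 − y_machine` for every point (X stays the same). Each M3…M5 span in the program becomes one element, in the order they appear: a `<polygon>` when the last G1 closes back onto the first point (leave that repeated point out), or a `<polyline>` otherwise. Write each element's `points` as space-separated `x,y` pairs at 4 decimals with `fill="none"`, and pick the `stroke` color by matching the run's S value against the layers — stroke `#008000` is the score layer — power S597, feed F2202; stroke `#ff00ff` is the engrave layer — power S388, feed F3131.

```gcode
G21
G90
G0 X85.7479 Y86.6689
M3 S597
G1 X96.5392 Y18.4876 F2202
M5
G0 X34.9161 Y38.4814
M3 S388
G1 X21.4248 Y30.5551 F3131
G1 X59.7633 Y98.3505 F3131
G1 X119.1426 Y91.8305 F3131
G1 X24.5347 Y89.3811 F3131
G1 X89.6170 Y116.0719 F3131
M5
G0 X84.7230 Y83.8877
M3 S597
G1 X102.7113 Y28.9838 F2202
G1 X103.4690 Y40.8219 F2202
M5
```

<svg xmlns="http://www.w3.org/2000/svg" width="130.4527mm" height="133.0355mm" viewBox="0 0 130.4527 133.0355">
  <polyline points="85.7479,46.3666 96.5392,114.5479" fill="none" stroke="#008000"/>
  <polyline points="34.9161,94.5541 21.4248,102.4804 59.7633,34.6850 119.1426,41.2050 24.5347,43.6544 89.6170,16.9636" fill="none" stroke="#ff00ff"/>
  <polyline points="84.7230,49.1478 102.7113,104.0517 103.4690,92.2136" fill="none" stroke="#008000"/>
</svg>

Each laser-on run becomes one SVG element. Flip Y back into SVG space with y_svg = 133.0355 − y_machine.

Run 1: power S597 maps to stroke `#008000` (score). The run is open, so emit a `<polyline>` with points (Y-flipped): 85.7479,46.3666 96.5392,114.5479.

Run 2: power S388 maps to stroke `#ff00ff` (engrave). The run is open, so emit a `<polyline>` with points (Y-flipped): 34.9161,94.5541 21.4248,102.4804 59.7633,34.6850 119.1426,41.2050 24.5347,43.6544 89.6170,16.9636.

Run 3: power S597 maps to stroke `#008000` (score). The run is open, so emit a `<polyline>` with points (Y-flipped): 84.7230,49.1478 102.7113,104.0517 103.4690,92.2136.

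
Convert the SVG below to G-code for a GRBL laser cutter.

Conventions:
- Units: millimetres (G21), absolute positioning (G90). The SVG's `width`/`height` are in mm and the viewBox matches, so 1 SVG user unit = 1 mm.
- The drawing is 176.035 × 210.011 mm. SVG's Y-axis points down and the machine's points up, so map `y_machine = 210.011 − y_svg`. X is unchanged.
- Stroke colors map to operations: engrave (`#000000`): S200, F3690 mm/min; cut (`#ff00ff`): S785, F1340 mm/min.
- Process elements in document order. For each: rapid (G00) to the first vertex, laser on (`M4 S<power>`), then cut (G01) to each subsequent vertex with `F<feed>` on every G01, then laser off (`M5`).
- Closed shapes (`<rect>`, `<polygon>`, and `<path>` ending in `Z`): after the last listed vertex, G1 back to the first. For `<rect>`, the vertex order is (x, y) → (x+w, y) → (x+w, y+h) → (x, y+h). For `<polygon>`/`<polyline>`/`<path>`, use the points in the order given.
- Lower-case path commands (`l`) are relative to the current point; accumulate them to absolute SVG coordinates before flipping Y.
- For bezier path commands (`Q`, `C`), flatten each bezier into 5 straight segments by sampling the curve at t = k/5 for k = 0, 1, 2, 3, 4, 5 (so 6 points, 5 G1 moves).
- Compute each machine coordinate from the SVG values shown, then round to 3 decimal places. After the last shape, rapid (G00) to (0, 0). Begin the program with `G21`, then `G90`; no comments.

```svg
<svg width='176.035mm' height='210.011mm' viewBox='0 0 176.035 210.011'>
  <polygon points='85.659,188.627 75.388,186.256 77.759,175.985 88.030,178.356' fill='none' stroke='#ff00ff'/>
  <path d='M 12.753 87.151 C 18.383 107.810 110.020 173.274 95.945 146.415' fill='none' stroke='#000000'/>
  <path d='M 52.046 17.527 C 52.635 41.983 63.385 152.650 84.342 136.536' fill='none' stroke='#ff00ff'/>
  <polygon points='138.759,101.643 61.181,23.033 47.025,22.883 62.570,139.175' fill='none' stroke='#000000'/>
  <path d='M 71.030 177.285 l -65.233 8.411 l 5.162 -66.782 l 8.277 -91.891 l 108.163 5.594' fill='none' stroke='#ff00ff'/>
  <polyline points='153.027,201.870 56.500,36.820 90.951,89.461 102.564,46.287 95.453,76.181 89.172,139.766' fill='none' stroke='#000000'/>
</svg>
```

1 u = 1 mm; y_m = 210.011 − y.

[1] `<polygon>` regular polygon, #ff00ff→cut S785 F1340: (85.659,21.384) → (75.388,23.755) → (77.759,34.026) → (88.030,31.655) → (85.659,21.384) (closed)

[2] `<path>` cubic bezier, #000000→engrave S200 F3690: (12.753,122.860) → (24.918,106.185) → (48.522,85.339) → (74.363,66.904) → (93.238,57.462) → (95.945,63.596)

[3] `<path>` cubic bezier, #ff00ff→cut S785 F1340: (52.046,192.484) → (53.619,169.169) → (57.633,135.387) → (64.090,101.362) → (72.992,77.316) → (84.342,73.475)

[4] `<polygon>` closed polygon, #000000→engrave S200 F3690: (138.759,108.368) → (61.181,186.978) → (47.025,187.128) → (62.570,70.836) → (138.759,108.368) (closed)

[5] `<path>` open polyline, #ff00ff→cut S785 F1340: (71.030,32.726) → (5.797,24.315) → (10.959,91.097) → (19.236,182.988) → (127.399,177.394)

[6] `<polyline>` open polyline, #000000→engrave S200 F3690: (153.027,8.141) → (56.500,173.191) → (90.951,120.550) → (102.564,163.724) → (95.453,133.830) → (89.172,70.245)

G21
G90
G00 X85.659 Y21.384
M4 S785
G01 X75.388 Y23.755 F1340
G01 X77.759 Y34.026 F1340
G01 X88.030 Y31.655 F1340
G01 X85.659 Y21.384 F1340
M5
G00 X12.753 Y122.860
M4 S200
G01 X24.918 Y106.185 F3690
G01 X48.522 Y85.339 F3690
G01 X74.363 Y66.904 F3690
G01 X93.238 Y57.462 F3690
G01 X95.945 Y63.596 F3690
M5
G00 X52.046 Y192.484
M4 S785
G01 X53.619 Y169.169 F1340
G01 X57.633 Y135.387 F1340
G01 X64.090 Y101.362 F1340
G01 X72.992 Y77.316 F1340
G01 X84.342 Y73.475 F1340
M5
G00 X138.759 Y108.368
M4 S200
G01 X61.181 Y186.978 F3690
G01 X47.025 Y187.128 F3690
G01 X62.570 Y70.836 F3690
G01 X138.759 Y108.368 F3690
M5
G00 X71.030 Y32.726
M4 S785
G01 X5.797 Y24.315 F1340
G01 X10.959 Y91.097 F1340
G01 X19.236 Y182.988 F1340
G01 X127.399 Y177.394 F1340
M5
G00 X153.027 Y8.141
M4 S200
G01 X56.500 Y173.191 F3690
G01 X90.951 Y120.550 F3690
G01 X102.564 Y163.724 F3690
G01 X95.453 Y133.830 F3690
G01 X89.172 Y70.245 F3690
M5
G00 X0.000 Y0.000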